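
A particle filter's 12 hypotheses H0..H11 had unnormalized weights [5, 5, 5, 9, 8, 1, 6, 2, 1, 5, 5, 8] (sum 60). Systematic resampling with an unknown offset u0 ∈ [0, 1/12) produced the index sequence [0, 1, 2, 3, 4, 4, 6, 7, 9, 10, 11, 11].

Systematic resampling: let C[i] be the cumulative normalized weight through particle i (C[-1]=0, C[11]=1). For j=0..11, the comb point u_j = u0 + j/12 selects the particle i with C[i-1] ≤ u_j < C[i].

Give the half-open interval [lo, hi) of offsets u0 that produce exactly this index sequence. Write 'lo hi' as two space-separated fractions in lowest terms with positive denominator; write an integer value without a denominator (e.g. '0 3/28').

C = [1/12, 1/6, 1/4, 2/5, 8/15, 11/20, 13/20, 41/60, 7/10, 47/60, 13/15, 1]
j=0 picked index 0: u0 ∈ [0, 1/12)
j=1 picked index 1: u0 ∈ [0, 1/12)
j=2 picked index 2: u0 ∈ [0, 1/12)
j=3 picked index 3: u0 ∈ [0, 3/20)
j=4 picked index 4: u0 ∈ [1/15, 1/5)
j=5 picked index 4: u0 ∈ [-1/60, 7/60)
j=6 picked index 6: u0 ∈ [1/20, 3/20)
j=7 picked index 7: u0 ∈ [1/15, 1/10)
j=8 picked index 9: u0 ∈ [1/30, 7/60)
j=9 picked index 10: u0 ∈ [1/30, 7/60)
j=10 picked index 11: u0 ∈ [1/30, 1/6)
j=11 picked index 11: u0 ∈ [-1/20, 1/12)
intersection: [1/15, 1/12)

1/15 1/12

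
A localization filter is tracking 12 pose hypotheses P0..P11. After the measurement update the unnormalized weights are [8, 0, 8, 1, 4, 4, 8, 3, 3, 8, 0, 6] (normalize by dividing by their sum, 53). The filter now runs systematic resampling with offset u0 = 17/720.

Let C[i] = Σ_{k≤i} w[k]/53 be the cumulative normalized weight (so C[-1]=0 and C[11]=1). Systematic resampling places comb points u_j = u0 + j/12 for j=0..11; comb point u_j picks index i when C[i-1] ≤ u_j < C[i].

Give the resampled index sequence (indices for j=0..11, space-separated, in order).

C = [8/53, 8/53, 16/53, 17/53, 21/53, 25/53, 33/53, 36/53, 39/53, 47/53, 47/53, 1]
j=0: u_0=17/720 ∈ [0, 8/53) → index 0
j=1: u_1=77/720 ∈ [0, 8/53) → index 0
j=2: u_2=137/720 ∈ [8/53, 16/53) → index 2
j=3: u_3=197/720 ∈ [8/53, 16/53) → index 2
j=4: u_4=257/720 ∈ [17/53, 21/53) → index 4
j=5: u_5=317/720 ∈ [21/53, 25/53) → index 5
j=6: u_6=377/720 ∈ [25/53, 33/53) → index 6
j=7: u_7=437/720 ∈ [25/53, 33/53) → index 6
j=8: u_8=497/720 ∈ [36/53, 39/53) → index 8
j=9: u_9=557/720 ∈ [39/53, 47/53) → index 9
j=10: u_10=617/720 ∈ [39/53, 47/53) → index 9
j=11: u_11=677/720 ∈ [47/53, 1) → index 11

0 0 2 2 4 5 6 6 8 9 9 11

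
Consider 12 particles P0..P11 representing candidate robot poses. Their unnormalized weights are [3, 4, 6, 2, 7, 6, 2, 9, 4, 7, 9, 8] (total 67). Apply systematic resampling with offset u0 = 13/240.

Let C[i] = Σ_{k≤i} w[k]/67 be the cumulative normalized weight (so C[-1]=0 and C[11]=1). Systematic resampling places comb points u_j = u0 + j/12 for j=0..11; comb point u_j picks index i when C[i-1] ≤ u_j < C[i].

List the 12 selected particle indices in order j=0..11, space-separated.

1 2 3 4 5 7 7 8 9 10 11 11

C = [3/67, 7/67, 13/67, 15/67, 22/67, 28/67, 30/67, 39/67, 43/67, 50/67, 59/67, 1]
j=0: u_0=13/240 ∈ [3/67, 7/67) → index 1
j=1: u_1=11/80 ∈ [7/67, 13/67) → index 2
j=2: u_2=53/240 ∈ [13/67, 15/67) → index 3
j=3: u_3=73/240 ∈ [15/67, 22/67) → index 4
j=4: u_4=31/80 ∈ [22/67, 28/67) → index 5
j=5: u_5=113/240 ∈ [30/67, 39/67) → index 7
j=6: u_6=133/240 ∈ [30/67, 39/67) → index 7
j=7: u_7=51/80 ∈ [39/67, 43/67) → index 8
j=8: u_8=173/240 ∈ [43/67, 50/67) → index 9
j=9: u_9=193/240 ∈ [50/67, 59/67) → index 10
j=10: u_10=71/80 ∈ [59/67, 1) → index 11
j=11: u_11=233/240 ∈ [59/67, 1) → index 11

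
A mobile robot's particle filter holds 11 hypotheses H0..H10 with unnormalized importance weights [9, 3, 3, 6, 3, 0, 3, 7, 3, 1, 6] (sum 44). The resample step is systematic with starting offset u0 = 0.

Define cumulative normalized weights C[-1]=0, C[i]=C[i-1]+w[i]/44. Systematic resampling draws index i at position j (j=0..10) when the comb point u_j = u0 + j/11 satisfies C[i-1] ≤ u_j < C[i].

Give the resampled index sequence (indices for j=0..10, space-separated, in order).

C = [9/44, 3/11, 15/44, 21/44, 6/11, 6/11, 27/44, 17/22, 37/44, 19/22, 1]
j=0: u_0=0 ∈ [0, 9/44) → index 0
j=1: u_1=1/11 ∈ [0, 9/44) → index 0
j=2: u_2=2/11 ∈ [0, 9/44) → index 0
j=3: u_3=3/11 ∈ [3/11, 15/44) → index 2
j=4: u_4=4/11 ∈ [15/44, 21/44) → index 3
j=5: u_5=5/11 ∈ [15/44, 21/44) → index 3
j=6: u_6=6/11 ∈ [6/11, 27/44) → index 6
j=7: u_7=7/11 ∈ [27/44, 17/22) → index 7
j=8: u_8=8/11 ∈ [27/44, 17/22) → index 7
j=9: u_9=9/11 ∈ [17/22, 37/44) → index 8
j=10: u_10=10/11 ∈ [19/22, 1) → index 10

0 0 0 2 3 3 6 7 7 8 10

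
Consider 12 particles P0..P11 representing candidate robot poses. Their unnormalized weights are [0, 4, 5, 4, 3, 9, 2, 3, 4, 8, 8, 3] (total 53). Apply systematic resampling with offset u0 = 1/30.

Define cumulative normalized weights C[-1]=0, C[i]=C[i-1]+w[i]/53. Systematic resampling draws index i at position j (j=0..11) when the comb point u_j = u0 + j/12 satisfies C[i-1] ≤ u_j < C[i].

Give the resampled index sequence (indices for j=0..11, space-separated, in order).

1 2 3 4 5 5 7 8 9 9 10 11

C = [0, 4/53, 9/53, 13/53, 16/53, 25/53, 27/53, 30/53, 34/53, 42/53, 50/53, 1]
j=0: u_0=1/30 ∈ [0, 4/53) → index 1
j=1: u_1=7/60 ∈ [4/53, 9/53) → index 2
j=2: u_2=1/5 ∈ [9/53, 13/53) → index 3
j=3: u_3=17/60 ∈ [13/53, 16/53) → index 4
j=4: u_4=11/30 ∈ [16/53, 25/53) → index 5
j=5: u_5=9/20 ∈ [16/53, 25/53) → index 5
j=6: u_6=8/15 ∈ [27/53, 30/53) → index 7
j=7: u_7=37/60 ∈ [30/53, 34/53) → index 8
j=8: u_8=7/10 ∈ [34/53, 42/53) → index 9
j=9: u_9=47/60 ∈ [34/53, 42/53) → index 9
j=10: u_10=13/15 ∈ [42/53, 50/53) → index 10
j=11: u_11=19/20 ∈ [50/53, 1) → index 11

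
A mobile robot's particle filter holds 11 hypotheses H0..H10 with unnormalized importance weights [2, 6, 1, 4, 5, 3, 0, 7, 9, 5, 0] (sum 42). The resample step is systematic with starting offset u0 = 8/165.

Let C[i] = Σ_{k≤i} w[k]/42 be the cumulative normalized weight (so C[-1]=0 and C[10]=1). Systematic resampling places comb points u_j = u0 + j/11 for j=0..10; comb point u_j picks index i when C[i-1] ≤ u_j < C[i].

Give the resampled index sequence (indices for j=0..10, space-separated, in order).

1 1 3 4 4 7 7 8 8 8 9

C = [1/21, 4/21, 3/14, 13/42, 3/7, 1/2, 1/2, 2/3, 37/42, 1, 1]
j=0: u_0=8/165 ∈ [1/21, 4/21) → index 1
j=1: u_1=23/165 ∈ [1/21, 4/21) → index 1
j=2: u_2=38/165 ∈ [3/14, 13/42) → index 3
j=3: u_3=53/165 ∈ [13/42, 3/7) → index 4
j=4: u_4=68/165 ∈ [13/42, 3/7) → index 4
j=5: u_5=83/165 ∈ [1/2, 2/3) → index 7
j=6: u_6=98/165 ∈ [1/2, 2/3) → index 7
j=7: u_7=113/165 ∈ [2/3, 37/42) → index 8
j=8: u_8=128/165 ∈ [2/3, 37/42) → index 8
j=9: u_9=13/15 ∈ [2/3, 37/42) → index 8
j=10: u_10=158/165 ∈ [37/42, 1) → index 9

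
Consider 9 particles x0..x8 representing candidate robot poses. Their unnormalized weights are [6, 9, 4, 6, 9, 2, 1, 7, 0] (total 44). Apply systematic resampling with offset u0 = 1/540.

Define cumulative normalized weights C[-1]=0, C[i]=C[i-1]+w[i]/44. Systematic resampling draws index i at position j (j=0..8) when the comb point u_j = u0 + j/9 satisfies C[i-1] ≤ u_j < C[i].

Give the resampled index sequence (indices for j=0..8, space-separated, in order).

0 0 1 1 3 3 4 5 7

C = [3/22, 15/44, 19/44, 25/44, 17/22, 9/11, 37/44, 1, 1]
j=0: u_0=1/540 ∈ [0, 3/22) → index 0
j=1: u_1=61/540 ∈ [0, 3/22) → index 0
j=2: u_2=121/540 ∈ [3/22, 15/44) → index 1
j=3: u_3=181/540 ∈ [3/22, 15/44) → index 1
j=4: u_4=241/540 ∈ [19/44, 25/44) → index 3
j=5: u_5=301/540 ∈ [19/44, 25/44) → index 3
j=6: u_6=361/540 ∈ [25/44, 17/22) → index 4
j=7: u_7=421/540 ∈ [17/22, 9/11) → index 5
j=8: u_8=481/540 ∈ [37/44, 1) → index 7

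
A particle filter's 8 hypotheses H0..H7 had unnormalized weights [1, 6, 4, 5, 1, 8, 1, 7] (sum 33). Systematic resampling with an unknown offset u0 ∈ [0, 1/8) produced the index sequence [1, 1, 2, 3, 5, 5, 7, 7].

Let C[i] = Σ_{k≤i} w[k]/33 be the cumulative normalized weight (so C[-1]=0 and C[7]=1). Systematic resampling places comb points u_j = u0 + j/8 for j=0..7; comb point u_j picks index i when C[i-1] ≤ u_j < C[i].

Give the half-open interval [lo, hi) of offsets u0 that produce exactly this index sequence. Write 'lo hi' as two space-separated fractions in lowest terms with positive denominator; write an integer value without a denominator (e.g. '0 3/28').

C = [1/33, 7/33, 1/3, 16/33, 17/33, 25/33, 26/33, 1]
j=0 picked index 1: u0 ∈ [1/33, 7/33)
j=1 picked index 1: u0 ∈ [-25/264, 23/264)
j=2 picked index 2: u0 ∈ [-5/132, 1/12)
j=3 picked index 3: u0 ∈ [-1/24, 29/264)
j=4 picked index 5: u0 ∈ [1/66, 17/66)
j=5 picked index 5: u0 ∈ [-29/264, 35/264)
j=6 picked index 7: u0 ∈ [5/132, 1/4)
j=7 picked index 7: u0 ∈ [-23/264, 1/8)
intersection: [5/132, 1/12)

5/132 1/12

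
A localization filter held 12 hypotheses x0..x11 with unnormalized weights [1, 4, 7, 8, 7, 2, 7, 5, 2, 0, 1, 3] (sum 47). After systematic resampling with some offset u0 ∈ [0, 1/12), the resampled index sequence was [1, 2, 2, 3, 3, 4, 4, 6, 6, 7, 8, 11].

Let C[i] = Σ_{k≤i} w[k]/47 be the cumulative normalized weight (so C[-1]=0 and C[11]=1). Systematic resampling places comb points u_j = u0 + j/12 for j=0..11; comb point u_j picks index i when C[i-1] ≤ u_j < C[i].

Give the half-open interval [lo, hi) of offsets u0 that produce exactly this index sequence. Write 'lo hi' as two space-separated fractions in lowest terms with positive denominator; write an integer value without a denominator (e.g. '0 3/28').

C = [1/47, 5/47, 12/47, 20/47, 27/47, 29/47, 36/47, 41/47, 43/47, 43/47, 44/47, 1]
j=0 picked index 1: u0 ∈ [1/47, 5/47)
j=1 picked index 2: u0 ∈ [13/564, 97/564)
j=2 picked index 2: u0 ∈ [-17/282, 25/282)
j=3 picked index 3: u0 ∈ [1/188, 33/188)
j=4 picked index 3: u0 ∈ [-11/141, 13/141)
j=5 picked index 4: u0 ∈ [5/564, 89/564)
j=6 picked index 4: u0 ∈ [-7/94, 7/94)
j=7 picked index 6: u0 ∈ [19/564, 103/564)
j=8 picked index 6: u0 ∈ [-7/141, 14/141)
j=9 picked index 7: u0 ∈ [3/188, 23/188)
j=10 picked index 8: u0 ∈ [11/282, 23/282)
j=11 picked index 11: u0 ∈ [11/564, 1/12)
intersection: [11/282, 7/94)

11/282 7/94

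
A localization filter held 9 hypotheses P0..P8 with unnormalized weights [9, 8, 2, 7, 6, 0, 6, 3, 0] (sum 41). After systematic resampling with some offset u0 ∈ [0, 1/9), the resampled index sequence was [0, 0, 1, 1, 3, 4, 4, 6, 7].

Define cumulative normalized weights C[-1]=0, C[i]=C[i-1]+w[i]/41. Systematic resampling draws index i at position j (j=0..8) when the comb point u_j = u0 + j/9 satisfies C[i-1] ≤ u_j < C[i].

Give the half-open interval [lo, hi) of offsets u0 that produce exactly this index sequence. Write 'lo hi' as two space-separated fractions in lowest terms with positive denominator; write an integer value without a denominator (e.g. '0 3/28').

29/369 10/123

C = [9/41, 17/41, 19/41, 26/41, 32/41, 32/41, 38/41, 1, 1]
j=0 picked index 0: u0 ∈ [0, 9/41)
j=1 picked index 0: u0 ∈ [-1/9, 40/369)
j=2 picked index 1: u0 ∈ [-1/369, 71/369)
j=3 picked index 1: u0 ∈ [-14/123, 10/123)
j=4 picked index 3: u0 ∈ [7/369, 70/369)
j=5 picked index 4: u0 ∈ [29/369, 83/369)
j=6 picked index 4: u0 ∈ [-4/123, 14/123)
j=7 picked index 6: u0 ∈ [1/369, 55/369)
j=8 picked index 7: u0 ∈ [14/369, 1/9)
intersection: [29/369, 10/123)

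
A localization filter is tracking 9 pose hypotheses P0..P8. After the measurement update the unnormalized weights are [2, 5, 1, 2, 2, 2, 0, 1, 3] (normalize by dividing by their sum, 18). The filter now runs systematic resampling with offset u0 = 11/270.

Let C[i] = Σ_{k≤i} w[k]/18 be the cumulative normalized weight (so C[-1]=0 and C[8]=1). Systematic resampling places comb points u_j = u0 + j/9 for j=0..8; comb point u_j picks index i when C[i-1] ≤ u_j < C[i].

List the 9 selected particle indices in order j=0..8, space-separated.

C = [1/9, 7/18, 4/9, 5/9, 2/3, 7/9, 7/9, 5/6, 1]
j=0: u_0=11/270 ∈ [0, 1/9) → index 0
j=1: u_1=41/270 ∈ [1/9, 7/18) → index 1
j=2: u_2=71/270 ∈ [1/9, 7/18) → index 1
j=3: u_3=101/270 ∈ [1/9, 7/18) → index 1
j=4: u_4=131/270 ∈ [4/9, 5/9) → index 3
j=5: u_5=161/270 ∈ [5/9, 2/3) → index 4
j=6: u_6=191/270 ∈ [2/3, 7/9) → index 5
j=7: u_7=221/270 ∈ [7/9, 5/6) → index 7
j=8: u_8=251/270 ∈ [5/6, 1) → index 8

0 1 1 1 3 4 5 7 8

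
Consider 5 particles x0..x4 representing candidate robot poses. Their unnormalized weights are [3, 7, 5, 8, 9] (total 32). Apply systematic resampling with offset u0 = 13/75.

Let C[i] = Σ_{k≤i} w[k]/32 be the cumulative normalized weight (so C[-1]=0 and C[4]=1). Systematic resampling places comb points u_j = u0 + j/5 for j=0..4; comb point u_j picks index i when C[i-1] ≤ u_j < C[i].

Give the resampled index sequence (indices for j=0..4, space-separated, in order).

C = [3/32, 5/16, 15/32, 23/32, 1]
j=0: u_0=13/75 ∈ [3/32, 5/16) → index 1
j=1: u_1=28/75 ∈ [5/16, 15/32) → index 2
j=2: u_2=43/75 ∈ [15/32, 23/32) → index 3
j=3: u_3=58/75 ∈ [23/32, 1) → index 4
j=4: u_4=73/75 ∈ [23/32, 1) → index 4

1 2 3 4 4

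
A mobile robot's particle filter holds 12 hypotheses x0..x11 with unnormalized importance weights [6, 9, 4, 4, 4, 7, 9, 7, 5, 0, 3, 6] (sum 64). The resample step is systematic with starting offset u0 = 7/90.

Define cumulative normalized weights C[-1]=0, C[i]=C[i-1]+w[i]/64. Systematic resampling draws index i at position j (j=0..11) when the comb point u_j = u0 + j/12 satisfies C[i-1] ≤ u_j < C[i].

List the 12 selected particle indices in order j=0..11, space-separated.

C = [3/32, 15/64, 19/64, 23/64, 27/64, 17/32, 43/64, 25/32, 55/64, 55/64, 29/32, 1]
j=0: u_0=7/90 ∈ [0, 3/32) → index 0
j=1: u_1=29/180 ∈ [3/32, 15/64) → index 1
j=2: u_2=11/45 ∈ [15/64, 19/64) → index 2
j=3: u_3=59/180 ∈ [19/64, 23/64) → index 3
j=4: u_4=37/90 ∈ [23/64, 27/64) → index 4
j=5: u_5=89/180 ∈ [27/64, 17/32) → index 5
j=6: u_6=26/45 ∈ [17/32, 43/64) → index 6
j=7: u_7=119/180 ∈ [17/32, 43/64) → index 6
j=8: u_8=67/90 ∈ [43/64, 25/32) → index 7
j=9: u_9=149/180 ∈ [25/32, 55/64) → index 8
j=10: u_10=41/45 ∈ [29/32, 1) → index 11
j=11: u_11=179/180 ∈ [29/32, 1) → index 11

0 1 2 3 4 5 6 6 7 8 11 11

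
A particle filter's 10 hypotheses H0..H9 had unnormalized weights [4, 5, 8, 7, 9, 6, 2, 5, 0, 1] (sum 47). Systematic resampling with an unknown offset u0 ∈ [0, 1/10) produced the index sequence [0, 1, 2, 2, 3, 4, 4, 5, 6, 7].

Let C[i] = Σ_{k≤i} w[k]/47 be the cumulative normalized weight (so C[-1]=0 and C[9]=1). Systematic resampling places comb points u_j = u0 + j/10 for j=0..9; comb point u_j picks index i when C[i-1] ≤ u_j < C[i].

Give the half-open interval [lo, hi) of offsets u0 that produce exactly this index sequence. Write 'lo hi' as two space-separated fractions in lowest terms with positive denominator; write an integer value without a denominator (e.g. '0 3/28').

C = [4/47, 9/47, 17/47, 24/47, 33/47, 39/47, 41/47, 46/47, 46/47, 1]
j=0 picked index 0: u0 ∈ [0, 4/47)
j=1 picked index 1: u0 ∈ [-7/470, 43/470)
j=2 picked index 2: u0 ∈ [-2/235, 38/235)
j=3 picked index 2: u0 ∈ [-51/470, 29/470)
j=4 picked index 3: u0 ∈ [-9/235, 26/235)
j=5 picked index 4: u0 ∈ [1/94, 19/94)
j=6 picked index 4: u0 ∈ [-21/235, 24/235)
j=7 picked index 5: u0 ∈ [1/470, 61/470)
j=8 picked index 6: u0 ∈ [7/235, 17/235)
j=9 picked index 7: u0 ∈ [-13/470, 37/470)
intersection: [7/235, 29/470)

7/235 29/470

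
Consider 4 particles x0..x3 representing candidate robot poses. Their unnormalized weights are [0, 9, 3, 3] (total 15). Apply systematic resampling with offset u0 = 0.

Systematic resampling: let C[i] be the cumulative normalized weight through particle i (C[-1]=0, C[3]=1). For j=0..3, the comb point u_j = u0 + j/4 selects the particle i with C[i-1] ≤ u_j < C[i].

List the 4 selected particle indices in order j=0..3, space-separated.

1 1 1 2

C = [0, 3/5, 4/5, 1]
j=0: u_0=0 ∈ [0, 3/5) → index 1
j=1: u_1=1/4 ∈ [0, 3/5) → index 1
j=2: u_2=1/2 ∈ [0, 3/5) → index 1
j=3: u_3=3/4 ∈ [3/5, 4/5) → index 2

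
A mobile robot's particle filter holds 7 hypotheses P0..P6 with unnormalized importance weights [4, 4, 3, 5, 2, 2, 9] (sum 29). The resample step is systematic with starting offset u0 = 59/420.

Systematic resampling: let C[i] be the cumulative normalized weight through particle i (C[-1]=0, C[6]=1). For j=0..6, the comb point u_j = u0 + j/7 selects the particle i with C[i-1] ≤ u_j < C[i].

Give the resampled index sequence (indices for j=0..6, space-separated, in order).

C = [4/29, 8/29, 11/29, 16/29, 18/29, 20/29, 1]
j=0: u_0=59/420 ∈ [4/29, 8/29) → index 1
j=1: u_1=17/60 ∈ [8/29, 11/29) → index 2
j=2: u_2=179/420 ∈ [11/29, 16/29) → index 3
j=3: u_3=239/420 ∈ [16/29, 18/29) → index 4
j=4: u_4=299/420 ∈ [20/29, 1) → index 6
j=5: u_5=359/420 ∈ [20/29, 1) → index 6
j=6: u_6=419/420 ∈ [20/29, 1) → index 6

1 2 3 4 6 6 6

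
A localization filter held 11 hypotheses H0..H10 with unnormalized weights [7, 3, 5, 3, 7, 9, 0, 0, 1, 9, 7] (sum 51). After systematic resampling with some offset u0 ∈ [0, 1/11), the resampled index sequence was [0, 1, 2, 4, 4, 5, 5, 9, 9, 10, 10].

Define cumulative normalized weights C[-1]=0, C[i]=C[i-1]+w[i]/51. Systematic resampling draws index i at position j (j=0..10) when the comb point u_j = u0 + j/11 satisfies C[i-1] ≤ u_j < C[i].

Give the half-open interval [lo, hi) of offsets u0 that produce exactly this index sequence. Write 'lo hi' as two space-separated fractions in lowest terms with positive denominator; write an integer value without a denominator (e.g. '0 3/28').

C = [7/51, 10/51, 5/17, 6/17, 25/51, 2/3, 2/3, 2/3, 35/51, 44/51, 1]
j=0 picked index 0: u0 ∈ [0, 7/51)
j=1 picked index 1: u0 ∈ [26/561, 59/561)
j=2 picked index 2: u0 ∈ [8/561, 21/187)
j=3 picked index 4: u0 ∈ [15/187, 122/561)
j=4 picked index 4: u0 ∈ [-2/187, 71/561)
j=5 picked index 5: u0 ∈ [20/561, 7/33)
j=6 picked index 5: u0 ∈ [-31/561, 4/33)
j=7 picked index 9: u0 ∈ [28/561, 127/561)
j=8 picked index 9: u0 ∈ [-23/561, 76/561)
j=9 picked index 10: u0 ∈ [25/561, 2/11)
j=10 picked index 10: u0 ∈ [-26/561, 1/11)
intersection: [15/187, 1/11)

15/187 1/11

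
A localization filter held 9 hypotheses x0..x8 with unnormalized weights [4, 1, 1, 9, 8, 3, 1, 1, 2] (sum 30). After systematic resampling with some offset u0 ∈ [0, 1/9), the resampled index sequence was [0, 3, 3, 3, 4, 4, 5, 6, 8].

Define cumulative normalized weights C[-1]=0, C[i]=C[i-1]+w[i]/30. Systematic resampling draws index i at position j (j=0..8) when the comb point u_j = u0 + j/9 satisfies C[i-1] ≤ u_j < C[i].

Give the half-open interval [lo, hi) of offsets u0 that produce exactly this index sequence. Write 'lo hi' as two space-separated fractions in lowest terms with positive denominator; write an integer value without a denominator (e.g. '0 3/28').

C = [2/15, 1/6, 1/5, 1/2, 23/30, 13/15, 9/10, 14/15, 1]
j=0 picked index 0: u0 ∈ [0, 2/15)
j=1 picked index 3: u0 ∈ [4/45, 7/18)
j=2 picked index 3: u0 ∈ [-1/45, 5/18)
j=3 picked index 3: u0 ∈ [-2/15, 1/6)
j=4 picked index 4: u0 ∈ [1/18, 29/90)
j=5 picked index 4: u0 ∈ [-1/18, 19/90)
j=6 picked index 5: u0 ∈ [1/10, 1/5)
j=7 picked index 6: u0 ∈ [4/45, 11/90)
j=8 picked index 8: u0 ∈ [2/45, 1/9)
intersection: [1/10, 1/9)

1/10 1/9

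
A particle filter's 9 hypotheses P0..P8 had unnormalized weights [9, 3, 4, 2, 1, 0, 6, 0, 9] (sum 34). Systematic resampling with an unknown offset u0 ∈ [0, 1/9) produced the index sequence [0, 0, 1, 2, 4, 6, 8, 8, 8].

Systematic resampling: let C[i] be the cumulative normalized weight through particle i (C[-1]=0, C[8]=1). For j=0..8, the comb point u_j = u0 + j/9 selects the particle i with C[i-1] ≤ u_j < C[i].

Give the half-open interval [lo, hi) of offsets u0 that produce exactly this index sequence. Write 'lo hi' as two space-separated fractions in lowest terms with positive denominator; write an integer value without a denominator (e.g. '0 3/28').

C = [9/34, 6/17, 8/17, 9/17, 19/34, 19/34, 25/34, 25/34, 1]
j=0 picked index 0: u0 ∈ [0, 9/34)
j=1 picked index 0: u0 ∈ [-1/9, 47/306)
j=2 picked index 1: u0 ∈ [13/306, 20/153)
j=3 picked index 2: u0 ∈ [1/51, 7/51)
j=4 picked index 4: u0 ∈ [13/153, 35/306)
j=5 picked index 6: u0 ∈ [1/306, 55/306)
j=6 picked index 8: u0 ∈ [7/102, 1/3)
j=7 picked index 8: u0 ∈ [-13/306, 2/9)
j=8 picked index 8: u0 ∈ [-47/306, 1/9)
intersection: [13/153, 1/9)

13/153 1/9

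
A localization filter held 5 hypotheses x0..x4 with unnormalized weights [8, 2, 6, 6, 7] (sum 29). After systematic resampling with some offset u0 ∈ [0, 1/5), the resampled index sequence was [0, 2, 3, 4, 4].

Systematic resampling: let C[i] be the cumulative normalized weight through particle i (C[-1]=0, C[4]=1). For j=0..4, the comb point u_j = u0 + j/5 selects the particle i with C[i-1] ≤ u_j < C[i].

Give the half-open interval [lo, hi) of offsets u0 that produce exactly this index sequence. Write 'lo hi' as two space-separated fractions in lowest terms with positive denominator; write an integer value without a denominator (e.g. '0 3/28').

23/145 1/5

C = [8/29, 10/29, 16/29, 22/29, 1]
j=0 picked index 0: u0 ∈ [0, 8/29)
j=1 picked index 2: u0 ∈ [21/145, 51/145)
j=2 picked index 3: u0 ∈ [22/145, 52/145)
j=3 picked index 4: u0 ∈ [23/145, 2/5)
j=4 picked index 4: u0 ∈ [-6/145, 1/5)
intersection: [23/145, 1/5)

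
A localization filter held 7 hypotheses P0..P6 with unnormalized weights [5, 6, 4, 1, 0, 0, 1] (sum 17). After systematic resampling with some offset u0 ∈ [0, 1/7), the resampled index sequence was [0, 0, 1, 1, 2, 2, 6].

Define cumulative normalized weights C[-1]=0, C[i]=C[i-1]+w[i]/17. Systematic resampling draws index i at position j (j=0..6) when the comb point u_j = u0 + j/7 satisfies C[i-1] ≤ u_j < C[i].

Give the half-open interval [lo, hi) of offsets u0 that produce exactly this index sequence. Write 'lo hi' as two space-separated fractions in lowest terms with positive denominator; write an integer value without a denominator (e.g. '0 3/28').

C = [5/17, 11/17, 15/17, 16/17, 16/17, 16/17, 1]
j=0 picked index 0: u0 ∈ [0, 5/17)
j=1 picked index 0: u0 ∈ [-1/7, 18/119)
j=2 picked index 1: u0 ∈ [1/119, 43/119)
j=3 picked index 1: u0 ∈ [-16/119, 26/119)
j=4 picked index 2: u0 ∈ [9/119, 37/119)
j=5 picked index 2: u0 ∈ [-8/119, 20/119)
j=6 picked index 6: u0 ∈ [10/119, 1/7)
intersection: [10/119, 1/7)

10/119 1/7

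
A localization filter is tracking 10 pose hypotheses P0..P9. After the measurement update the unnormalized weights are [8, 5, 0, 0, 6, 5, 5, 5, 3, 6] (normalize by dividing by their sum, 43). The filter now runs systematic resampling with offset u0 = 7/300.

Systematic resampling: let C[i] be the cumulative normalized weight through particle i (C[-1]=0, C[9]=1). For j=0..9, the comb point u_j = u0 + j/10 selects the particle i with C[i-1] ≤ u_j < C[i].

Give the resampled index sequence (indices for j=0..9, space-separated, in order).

0 0 1 4 4 5 6 7 8 9

C = [8/43, 13/43, 13/43, 13/43, 19/43, 24/43, 29/43, 34/43, 37/43, 1]
j=0: u_0=7/300 ∈ [0, 8/43) → index 0
j=1: u_1=37/300 ∈ [0, 8/43) → index 0
j=2: u_2=67/300 ∈ [8/43, 13/43) → index 1
j=3: u_3=97/300 ∈ [13/43, 19/43) → index 4
j=4: u_4=127/300 ∈ [13/43, 19/43) → index 4
j=5: u_5=157/300 ∈ [19/43, 24/43) → index 5
j=6: u_6=187/300 ∈ [24/43, 29/43) → index 6
j=7: u_7=217/300 ∈ [29/43, 34/43) → index 7
j=8: u_8=247/300 ∈ [34/43, 37/43) → index 8
j=9: u_9=277/300 ∈ [37/43, 1) → index 9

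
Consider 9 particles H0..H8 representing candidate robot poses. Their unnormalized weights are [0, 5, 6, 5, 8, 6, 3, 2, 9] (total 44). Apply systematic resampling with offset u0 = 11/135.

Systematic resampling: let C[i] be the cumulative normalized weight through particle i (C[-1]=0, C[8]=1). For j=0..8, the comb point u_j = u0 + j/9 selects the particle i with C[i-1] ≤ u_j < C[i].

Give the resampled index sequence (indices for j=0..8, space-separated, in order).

1 2 3 4 4 5 6 8 8

C = [0, 5/44, 1/4, 4/11, 6/11, 15/22, 3/4, 35/44, 1]
j=0: u_0=11/135 ∈ [0, 5/44) → index 1
j=1: u_1=26/135 ∈ [5/44, 1/4) → index 2
j=2: u_2=41/135 ∈ [1/4, 4/11) → index 3
j=3: u_3=56/135 ∈ [4/11, 6/11) → index 4
j=4: u_4=71/135 ∈ [4/11, 6/11) → index 4
j=5: u_5=86/135 ∈ [6/11, 15/22) → index 5
j=6: u_6=101/135 ∈ [15/22, 3/4) → index 6
j=7: u_7=116/135 ∈ [35/44, 1) → index 8
j=8: u_8=131/135 ∈ [35/44, 1) → index 8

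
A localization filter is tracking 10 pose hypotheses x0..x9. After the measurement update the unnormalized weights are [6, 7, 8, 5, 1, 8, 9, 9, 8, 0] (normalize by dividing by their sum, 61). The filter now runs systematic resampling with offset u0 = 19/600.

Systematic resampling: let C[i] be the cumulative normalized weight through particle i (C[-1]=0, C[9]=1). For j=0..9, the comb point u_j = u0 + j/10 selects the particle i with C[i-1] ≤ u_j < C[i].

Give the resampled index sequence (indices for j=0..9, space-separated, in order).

0 1 2 2 4 5 6 7 7 8

C = [6/61, 13/61, 21/61, 26/61, 27/61, 35/61, 44/61, 53/61, 1, 1]
j=0: u_0=19/600 ∈ [0, 6/61) → index 0
j=1: u_1=79/600 ∈ [6/61, 13/61) → index 1
j=2: u_2=139/600 ∈ [13/61, 21/61) → index 2
j=3: u_3=199/600 ∈ [13/61, 21/61) → index 2
j=4: u_4=259/600 ∈ [26/61, 27/61) → index 4
j=5: u_5=319/600 ∈ [27/61, 35/61) → index 5
j=6: u_6=379/600 ∈ [35/61, 44/61) → index 6
j=7: u_7=439/600 ∈ [44/61, 53/61) → index 7
j=8: u_8=499/600 ∈ [44/61, 53/61) → index 7
j=9: u_9=559/600 ∈ [53/61, 1) → index 8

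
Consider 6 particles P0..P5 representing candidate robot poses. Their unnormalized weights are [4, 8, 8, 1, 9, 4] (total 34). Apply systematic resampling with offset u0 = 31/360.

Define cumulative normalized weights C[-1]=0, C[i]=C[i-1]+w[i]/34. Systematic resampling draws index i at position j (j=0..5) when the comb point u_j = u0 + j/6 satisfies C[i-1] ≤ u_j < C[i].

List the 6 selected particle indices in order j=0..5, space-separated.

C = [2/17, 6/17, 10/17, 21/34, 15/17, 1]
j=0: u_0=31/360 ∈ [0, 2/17) → index 0
j=1: u_1=91/360 ∈ [2/17, 6/17) → index 1
j=2: u_2=151/360 ∈ [6/17, 10/17) → index 2
j=3: u_3=211/360 ∈ [6/17, 10/17) → index 2
j=4: u_4=271/360 ∈ [21/34, 15/17) → index 4
j=5: u_5=331/360 ∈ [15/17, 1) → index 5

0 1 2 2 4 5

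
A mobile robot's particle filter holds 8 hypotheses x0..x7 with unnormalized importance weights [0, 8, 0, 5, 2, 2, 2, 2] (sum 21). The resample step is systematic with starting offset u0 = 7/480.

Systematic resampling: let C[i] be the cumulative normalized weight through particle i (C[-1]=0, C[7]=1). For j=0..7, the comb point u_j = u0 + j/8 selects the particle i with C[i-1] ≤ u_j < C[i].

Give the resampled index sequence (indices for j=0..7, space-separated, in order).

1 1 1 3 3 4 5 6

C = [0, 8/21, 8/21, 13/21, 5/7, 17/21, 19/21, 1]
j=0: u_0=7/480 ∈ [0, 8/21) → index 1
j=1: u_1=67/480 ∈ [0, 8/21) → index 1
j=2: u_2=127/480 ∈ [0, 8/21) → index 1
j=3: u_3=187/480 ∈ [8/21, 13/21) → index 3
j=4: u_4=247/480 ∈ [8/21, 13/21) → index 3
j=5: u_5=307/480 ∈ [13/21, 5/7) → index 4
j=6: u_6=367/480 ∈ [5/7, 17/21) → index 5
j=7: u_7=427/480 ∈ [17/21, 19/21) → index 6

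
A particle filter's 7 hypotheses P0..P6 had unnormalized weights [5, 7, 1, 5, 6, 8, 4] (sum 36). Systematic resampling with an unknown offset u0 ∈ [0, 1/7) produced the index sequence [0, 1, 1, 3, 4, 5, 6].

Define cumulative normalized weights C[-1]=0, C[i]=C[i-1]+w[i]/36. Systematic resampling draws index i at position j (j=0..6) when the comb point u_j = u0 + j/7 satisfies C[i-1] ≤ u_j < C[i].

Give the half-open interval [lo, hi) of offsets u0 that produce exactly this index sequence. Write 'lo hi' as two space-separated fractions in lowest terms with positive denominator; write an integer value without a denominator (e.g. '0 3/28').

2/63 1/21

C = [5/36, 1/3, 13/36, 1/2, 2/3, 8/9, 1]
j=0 picked index 0: u0 ∈ [0, 5/36)
j=1 picked index 1: u0 ∈ [-1/252, 4/21)
j=2 picked index 1: u0 ∈ [-37/252, 1/21)
j=3 picked index 3: u0 ∈ [-17/252, 1/14)
j=4 picked index 4: u0 ∈ [-1/14, 2/21)
j=5 picked index 5: u0 ∈ [-1/21, 11/63)
j=6 picked index 6: u0 ∈ [2/63, 1/7)
intersection: [2/63, 1/21)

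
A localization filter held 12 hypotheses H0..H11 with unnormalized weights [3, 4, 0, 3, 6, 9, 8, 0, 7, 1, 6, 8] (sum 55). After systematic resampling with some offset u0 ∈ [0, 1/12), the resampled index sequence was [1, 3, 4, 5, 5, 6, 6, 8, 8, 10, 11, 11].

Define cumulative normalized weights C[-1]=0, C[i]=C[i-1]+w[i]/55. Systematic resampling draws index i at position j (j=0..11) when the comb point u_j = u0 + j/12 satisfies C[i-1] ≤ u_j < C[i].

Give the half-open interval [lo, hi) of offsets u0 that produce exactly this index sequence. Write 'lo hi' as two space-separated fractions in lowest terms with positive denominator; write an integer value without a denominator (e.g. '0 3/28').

C = [3/55, 7/55, 7/55, 2/11, 16/55, 5/11, 3/5, 3/5, 8/11, 41/55, 47/55, 1]
j=0 picked index 1: u0 ∈ [3/55, 7/55)
j=1 picked index 3: u0 ∈ [29/660, 13/132)
j=2 picked index 4: u0 ∈ [1/66, 41/330)
j=3 picked index 5: u0 ∈ [9/220, 9/44)
j=4 picked index 5: u0 ∈ [-7/165, 4/33)
j=5 picked index 6: u0 ∈ [5/132, 11/60)
j=6 picked index 6: u0 ∈ [-1/22, 1/10)
j=7 picked index 8: u0 ∈ [1/60, 19/132)
j=8 picked index 8: u0 ∈ [-1/15, 2/33)
j=9 picked index 10: u0 ∈ [-1/220, 23/220)
j=10 picked index 11: u0 ∈ [7/330, 1/6)
j=11 picked index 11: u0 ∈ [-41/660, 1/12)
intersection: [3/55, 2/33)

3/55 2/33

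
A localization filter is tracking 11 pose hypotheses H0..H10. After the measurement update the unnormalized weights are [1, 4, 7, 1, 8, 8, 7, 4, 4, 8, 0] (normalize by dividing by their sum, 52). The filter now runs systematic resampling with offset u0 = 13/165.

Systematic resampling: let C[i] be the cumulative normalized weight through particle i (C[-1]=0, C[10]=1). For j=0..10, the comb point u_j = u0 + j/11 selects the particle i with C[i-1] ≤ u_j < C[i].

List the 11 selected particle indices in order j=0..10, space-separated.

C = [1/52, 5/52, 3/13, 1/4, 21/52, 29/52, 9/13, 10/13, 11/13, 1, 1]
j=0: u_0=13/165 ∈ [1/52, 5/52) → index 1
j=1: u_1=28/165 ∈ [5/52, 3/13) → index 2
j=2: u_2=43/165 ∈ [1/4, 21/52) → index 4
j=3: u_3=58/165 ∈ [1/4, 21/52) → index 4
j=4: u_4=73/165 ∈ [21/52, 29/52) → index 5
j=5: u_5=8/15 ∈ [21/52, 29/52) → index 5
j=6: u_6=103/165 ∈ [29/52, 9/13) → index 6
j=7: u_7=118/165 ∈ [9/13, 10/13) → index 7
j=8: u_8=133/165 ∈ [10/13, 11/13) → index 8
j=9: u_9=148/165 ∈ [11/13, 1) → index 9
j=10: u_10=163/165 ∈ [11/13, 1) → index 9

1 2 4 4 5 5 6 7 8 9 9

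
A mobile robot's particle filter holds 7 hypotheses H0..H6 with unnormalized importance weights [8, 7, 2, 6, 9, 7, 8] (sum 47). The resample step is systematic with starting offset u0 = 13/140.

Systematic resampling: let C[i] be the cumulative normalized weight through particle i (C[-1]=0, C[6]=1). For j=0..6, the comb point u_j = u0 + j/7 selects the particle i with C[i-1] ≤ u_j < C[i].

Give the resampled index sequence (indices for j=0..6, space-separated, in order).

C = [8/47, 15/47, 17/47, 23/47, 32/47, 39/47, 1]
j=0: u_0=13/140 ∈ [0, 8/47) → index 0
j=1: u_1=33/140 ∈ [8/47, 15/47) → index 1
j=2: u_2=53/140 ∈ [17/47, 23/47) → index 3
j=3: u_3=73/140 ∈ [23/47, 32/47) → index 4
j=4: u_4=93/140 ∈ [23/47, 32/47) → index 4
j=5: u_5=113/140 ∈ [32/47, 39/47) → index 5
j=6: u_6=19/20 ∈ [39/47, 1) → index 6

0 1 3 4 4 5 6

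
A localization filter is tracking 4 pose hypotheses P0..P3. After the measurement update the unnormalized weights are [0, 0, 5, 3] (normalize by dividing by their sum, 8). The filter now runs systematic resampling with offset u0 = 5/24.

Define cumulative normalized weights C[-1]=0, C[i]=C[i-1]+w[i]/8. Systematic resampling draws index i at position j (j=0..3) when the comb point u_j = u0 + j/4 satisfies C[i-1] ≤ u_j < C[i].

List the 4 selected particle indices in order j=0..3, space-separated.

2 2 3 3

C = [0, 0, 5/8, 1]
j=0: u_0=5/24 ∈ [0, 5/8) → index 2
j=1: u_1=11/24 ∈ [0, 5/8) → index 2
j=2: u_2=17/24 ∈ [5/8, 1) → index 3
j=3: u_3=23/24 ∈ [5/8, 1) → index 3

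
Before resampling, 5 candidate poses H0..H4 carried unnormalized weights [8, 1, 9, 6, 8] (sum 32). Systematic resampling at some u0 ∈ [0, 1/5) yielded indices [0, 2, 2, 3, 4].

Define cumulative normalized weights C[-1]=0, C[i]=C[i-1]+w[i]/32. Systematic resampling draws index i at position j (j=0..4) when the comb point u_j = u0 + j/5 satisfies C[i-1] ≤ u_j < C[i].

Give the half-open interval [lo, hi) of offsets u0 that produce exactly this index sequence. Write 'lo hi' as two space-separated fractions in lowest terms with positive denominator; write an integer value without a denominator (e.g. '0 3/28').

C = [1/4, 9/32, 9/16, 3/4, 1]
j=0 picked index 0: u0 ∈ [0, 1/4)
j=1 picked index 2: u0 ∈ [13/160, 29/80)
j=2 picked index 2: u0 ∈ [-19/160, 13/80)
j=3 picked index 3: u0 ∈ [-3/80, 3/20)
j=4 picked index 4: u0 ∈ [-1/20, 1/5)
intersection: [13/160, 3/20)

13/160 3/20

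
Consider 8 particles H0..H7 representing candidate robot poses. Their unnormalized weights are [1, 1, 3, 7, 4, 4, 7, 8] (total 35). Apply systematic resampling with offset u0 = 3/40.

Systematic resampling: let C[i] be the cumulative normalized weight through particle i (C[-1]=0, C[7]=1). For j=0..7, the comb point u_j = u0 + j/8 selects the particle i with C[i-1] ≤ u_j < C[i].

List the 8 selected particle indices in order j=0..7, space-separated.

C = [1/35, 2/35, 1/7, 12/35, 16/35, 4/7, 27/35, 1]
j=0: u_0=3/40 ∈ [2/35, 1/7) → index 2
j=1: u_1=1/5 ∈ [1/7, 12/35) → index 3
j=2: u_2=13/40 ∈ [1/7, 12/35) → index 3
j=3: u_3=9/20 ∈ [12/35, 16/35) → index 4
j=4: u_4=23/40 ∈ [4/7, 27/35) → index 6
j=5: u_5=7/10 ∈ [4/7, 27/35) → index 6
j=6: u_6=33/40 ∈ [27/35, 1) → index 7
j=7: u_7=19/20 ∈ [27/35, 1) → index 7

2 3 3 4 6 6 7 7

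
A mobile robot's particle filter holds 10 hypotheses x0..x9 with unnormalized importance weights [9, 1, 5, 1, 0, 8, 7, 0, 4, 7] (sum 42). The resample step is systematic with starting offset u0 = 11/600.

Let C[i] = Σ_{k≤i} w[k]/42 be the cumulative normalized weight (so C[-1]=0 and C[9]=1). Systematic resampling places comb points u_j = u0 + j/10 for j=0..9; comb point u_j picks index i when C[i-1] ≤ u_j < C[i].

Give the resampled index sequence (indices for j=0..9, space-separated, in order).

C = [3/14, 5/21, 5/14, 8/21, 8/21, 4/7, 31/42, 31/42, 5/6, 1]
j=0: u_0=11/600 ∈ [0, 3/14) → index 0
j=1: u_1=71/600 ∈ [0, 3/14) → index 0
j=2: u_2=131/600 ∈ [3/14, 5/21) → index 1
j=3: u_3=191/600 ∈ [5/21, 5/14) → index 2
j=4: u_4=251/600 ∈ [8/21, 4/7) → index 5
j=5: u_5=311/600 ∈ [8/21, 4/7) → index 5
j=6: u_6=371/600 ∈ [4/7, 31/42) → index 6
j=7: u_7=431/600 ∈ [4/7, 31/42) → index 6
j=8: u_8=491/600 ∈ [31/42, 5/6) → index 8
j=9: u_9=551/600 ∈ [5/6, 1) → index 9

0 0 1 2 5 5 6 6 8 9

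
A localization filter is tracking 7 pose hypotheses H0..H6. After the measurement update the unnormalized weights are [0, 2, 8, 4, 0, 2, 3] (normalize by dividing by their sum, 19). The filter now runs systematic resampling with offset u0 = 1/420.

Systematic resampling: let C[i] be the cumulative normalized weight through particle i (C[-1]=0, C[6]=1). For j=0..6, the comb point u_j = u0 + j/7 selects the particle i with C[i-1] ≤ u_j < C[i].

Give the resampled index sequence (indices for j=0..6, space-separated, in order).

C = [0, 2/19, 10/19, 14/19, 14/19, 16/19, 1]
j=0: u_0=1/420 ∈ [0, 2/19) → index 1
j=1: u_1=61/420 ∈ [2/19, 10/19) → index 2
j=2: u_2=121/420 ∈ [2/19, 10/19) → index 2
j=3: u_3=181/420 ∈ [2/19, 10/19) → index 2
j=4: u_4=241/420 ∈ [10/19, 14/19) → index 3
j=5: u_5=43/60 ∈ [10/19, 14/19) → index 3
j=6: u_6=361/420 ∈ [16/19, 1) → index 6

1 2 2 2 3 3 6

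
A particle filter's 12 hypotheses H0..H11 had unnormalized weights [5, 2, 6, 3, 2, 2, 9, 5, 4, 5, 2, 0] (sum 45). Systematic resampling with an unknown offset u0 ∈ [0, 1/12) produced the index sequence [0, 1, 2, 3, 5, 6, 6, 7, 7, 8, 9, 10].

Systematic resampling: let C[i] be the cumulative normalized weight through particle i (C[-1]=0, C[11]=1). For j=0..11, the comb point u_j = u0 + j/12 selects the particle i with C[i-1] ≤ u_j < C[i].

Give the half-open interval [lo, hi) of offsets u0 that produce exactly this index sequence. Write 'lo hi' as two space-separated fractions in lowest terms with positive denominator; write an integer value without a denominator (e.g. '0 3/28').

C = [1/9, 7/45, 13/45, 16/45, 2/5, 4/9, 29/45, 34/45, 38/45, 43/45, 1, 1]
j=0 picked index 0: u0 ∈ [0, 1/9)
j=1 picked index 1: u0 ∈ [1/36, 13/180)
j=2 picked index 2: u0 ∈ [-1/90, 11/90)
j=3 picked index 3: u0 ∈ [7/180, 19/180)
j=4 picked index 5: u0 ∈ [1/15, 1/9)
j=5 picked index 6: u0 ∈ [1/36, 41/180)
j=6 picked index 6: u0 ∈ [-1/18, 13/90)
j=7 picked index 7: u0 ∈ [11/180, 31/180)
j=8 picked index 7: u0 ∈ [-1/45, 4/45)
j=9 picked index 8: u0 ∈ [1/180, 17/180)
j=10 picked index 9: u0 ∈ [1/90, 11/90)
j=11 picked index 10: u0 ∈ [7/180, 1/12)
intersection: [1/15, 13/180)

1/15 13/180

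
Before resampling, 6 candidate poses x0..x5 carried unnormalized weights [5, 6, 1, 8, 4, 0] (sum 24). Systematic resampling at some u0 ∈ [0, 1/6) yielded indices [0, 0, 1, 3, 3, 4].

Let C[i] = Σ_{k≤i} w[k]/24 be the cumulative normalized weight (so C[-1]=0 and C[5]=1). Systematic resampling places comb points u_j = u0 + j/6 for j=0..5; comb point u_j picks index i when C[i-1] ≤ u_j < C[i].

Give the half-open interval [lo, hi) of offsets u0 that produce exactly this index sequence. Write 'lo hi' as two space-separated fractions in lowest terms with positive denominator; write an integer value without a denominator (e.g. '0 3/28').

C = [5/24, 11/24, 1/2, 5/6, 1, 1]
j=0 picked index 0: u0 ∈ [0, 5/24)
j=1 picked index 0: u0 ∈ [-1/6, 1/24)
j=2 picked index 1: u0 ∈ [-1/8, 1/8)
j=3 picked index 3: u0 ∈ [0, 1/3)
j=4 picked index 3: u0 ∈ [-1/6, 1/6)
j=5 picked index 4: u0 ∈ [0, 1/6)
intersection: [0, 1/24)

0 1/24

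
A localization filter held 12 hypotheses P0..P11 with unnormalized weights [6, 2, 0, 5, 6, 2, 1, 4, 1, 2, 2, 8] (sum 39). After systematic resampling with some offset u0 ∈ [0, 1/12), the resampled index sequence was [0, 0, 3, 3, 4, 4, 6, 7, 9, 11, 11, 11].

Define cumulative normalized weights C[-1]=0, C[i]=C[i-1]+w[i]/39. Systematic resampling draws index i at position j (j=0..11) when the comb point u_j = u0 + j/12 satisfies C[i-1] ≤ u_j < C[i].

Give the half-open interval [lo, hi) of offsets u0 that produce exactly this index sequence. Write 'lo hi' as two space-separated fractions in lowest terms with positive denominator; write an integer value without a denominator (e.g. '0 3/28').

C = [2/13, 8/39, 8/39, 1/3, 19/39, 7/13, 22/39, 2/3, 9/13, 29/39, 31/39, 1]
j=0 picked index 0: u0 ∈ [0, 2/13)
j=1 picked index 0: u0 ∈ [-1/12, 11/156)
j=2 picked index 3: u0 ∈ [1/26, 1/6)
j=3 picked index 3: u0 ∈ [-7/156, 1/12)
j=4 picked index 4: u0 ∈ [0, 2/13)
j=5 picked index 4: u0 ∈ [-1/12, 11/156)
j=6 picked index 6: u0 ∈ [1/26, 5/78)
j=7 picked index 7: u0 ∈ [-1/52, 1/12)
j=8 picked index 9: u0 ∈ [1/39, 1/13)
j=9 picked index 11: u0 ∈ [7/156, 1/4)
j=10 picked index 11: u0 ∈ [-1/26, 1/6)
j=11 picked index 11: u0 ∈ [-19/156, 1/12)
intersection: [7/156, 5/78)

7/156 5/78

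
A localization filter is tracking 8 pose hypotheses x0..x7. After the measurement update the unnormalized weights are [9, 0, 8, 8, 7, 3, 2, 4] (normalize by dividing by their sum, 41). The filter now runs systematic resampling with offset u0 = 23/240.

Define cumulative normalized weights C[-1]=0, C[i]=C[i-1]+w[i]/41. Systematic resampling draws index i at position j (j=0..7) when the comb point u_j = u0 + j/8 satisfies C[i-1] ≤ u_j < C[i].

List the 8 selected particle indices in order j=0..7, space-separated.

0 2 2 3 3 4 5 7

C = [9/41, 9/41, 17/41, 25/41, 32/41, 35/41, 37/41, 1]
j=0: u_0=23/240 ∈ [0, 9/41) → index 0
j=1: u_1=53/240 ∈ [9/41, 17/41) → index 2
j=2: u_2=83/240 ∈ [9/41, 17/41) → index 2
j=3: u_3=113/240 ∈ [17/41, 25/41) → index 3
j=4: u_4=143/240 ∈ [17/41, 25/41) → index 3
j=5: u_5=173/240 ∈ [25/41, 32/41) → index 4
j=6: u_6=203/240 ∈ [32/41, 35/41) → index 5
j=7: u_7=233/240 ∈ [37/41, 1) → index 7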